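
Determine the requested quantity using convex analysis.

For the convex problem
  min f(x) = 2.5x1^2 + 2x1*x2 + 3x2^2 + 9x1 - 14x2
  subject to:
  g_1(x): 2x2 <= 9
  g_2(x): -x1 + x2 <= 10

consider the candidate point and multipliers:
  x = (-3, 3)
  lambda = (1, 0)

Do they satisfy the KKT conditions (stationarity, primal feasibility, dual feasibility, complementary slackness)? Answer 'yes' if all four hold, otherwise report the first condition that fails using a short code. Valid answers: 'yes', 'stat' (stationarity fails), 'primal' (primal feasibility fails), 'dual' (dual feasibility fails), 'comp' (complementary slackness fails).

Gradient of f: grad f(x) = Q x + c = (0, -2)
Constraint values g_i(x) = a_i^T x - b_i:
  g_1((-3, 3)) = -3
  g_2((-3, 3)) = -4
Stationarity residual: grad f(x) + sum_i lambda_i a_i = (0, 0)
  -> stationarity OK
Primal feasibility (all g_i <= 0): OK
Dual feasibility (all lambda_i >= 0): OK
Complementary slackness (lambda_i * g_i(x) = 0 for all i): FAILS

Verdict: the first failing condition is complementary_slackness -> comp.

comp


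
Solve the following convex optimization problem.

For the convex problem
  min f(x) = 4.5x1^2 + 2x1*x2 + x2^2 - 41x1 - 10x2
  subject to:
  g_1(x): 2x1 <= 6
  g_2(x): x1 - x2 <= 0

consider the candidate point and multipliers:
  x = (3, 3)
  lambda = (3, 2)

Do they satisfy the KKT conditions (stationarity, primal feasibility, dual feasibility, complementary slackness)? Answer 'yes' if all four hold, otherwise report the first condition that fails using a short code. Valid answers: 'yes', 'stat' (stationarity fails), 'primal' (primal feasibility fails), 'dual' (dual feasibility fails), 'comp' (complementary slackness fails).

Gradient of f: grad f(x) = Q x + c = (-8, 2)
Constraint values g_i(x) = a_i^T x - b_i:
  g_1((3, 3)) = 0
  g_2((3, 3)) = 0
Stationarity residual: grad f(x) + sum_i lambda_i a_i = (0, 0)
  -> stationarity OK
Primal feasibility (all g_i <= 0): OK
Dual feasibility (all lambda_i >= 0): OK
Complementary slackness (lambda_i * g_i(x) = 0 for all i): OK

Verdict: yes, KKT holds.

yes


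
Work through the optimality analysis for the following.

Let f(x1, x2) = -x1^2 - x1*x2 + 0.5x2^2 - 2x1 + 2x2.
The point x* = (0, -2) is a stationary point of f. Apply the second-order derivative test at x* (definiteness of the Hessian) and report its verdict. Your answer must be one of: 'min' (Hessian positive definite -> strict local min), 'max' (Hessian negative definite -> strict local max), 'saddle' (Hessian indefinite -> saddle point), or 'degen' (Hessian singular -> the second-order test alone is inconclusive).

Compute the Hessian H = grad^2 f:
  H = [[-2, -1], [-1, 1]]
Verify stationarity: grad f(x*) = H x* + g = (0, 0).
Eigenvalues of H: -2.3028, 1.3028.
Eigenvalues have mixed signs, so H is indefinite -> x* is a saddle point.

saddle


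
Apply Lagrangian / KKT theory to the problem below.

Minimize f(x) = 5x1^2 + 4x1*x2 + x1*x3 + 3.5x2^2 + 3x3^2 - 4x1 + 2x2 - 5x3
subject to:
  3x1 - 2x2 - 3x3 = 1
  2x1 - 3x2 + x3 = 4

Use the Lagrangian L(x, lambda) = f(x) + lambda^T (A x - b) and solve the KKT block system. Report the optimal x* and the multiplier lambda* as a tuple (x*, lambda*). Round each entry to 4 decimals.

Form the Lagrangian:
  L(x, lambda) = (1/2) x^T Q x + c^T x + lambda^T (A x - b)
Stationarity (grad_x L = 0): Q x + c + A^T lambda = 0.
Primal feasibility: A x = b.

This gives the KKT block system:
  [ Q   A^T ] [ x     ]   [-c ]
  [ A    0  ] [ lambda ] = [ b ]

Solving the linear system:
  x*      = (0.6175, -0.6766, 0.7352)
  lambda* = (-0.0163, -0.0778)
  f(x*)   = -3.5861

x* = (0.6175, -0.6766, 0.7352), lambda* = (-0.0163, -0.0778)


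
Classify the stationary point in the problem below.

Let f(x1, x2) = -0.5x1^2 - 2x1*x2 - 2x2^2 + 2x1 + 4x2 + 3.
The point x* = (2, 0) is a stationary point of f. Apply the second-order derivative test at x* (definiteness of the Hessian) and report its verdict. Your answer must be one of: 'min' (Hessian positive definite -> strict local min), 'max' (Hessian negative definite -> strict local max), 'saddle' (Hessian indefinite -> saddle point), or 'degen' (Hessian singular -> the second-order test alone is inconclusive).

Compute the Hessian H = grad^2 f:
  H = [[-1, -2], [-2, -4]]
Verify stationarity: grad f(x*) = H x* + g = (0, 0).
Eigenvalues of H: -5, 0.
H has a zero eigenvalue (singular; negative semidefinite but not definite), so H is neither positive definite, negative definite, nor indefinite. The second-order test alone is inconclusive -> degen.
(Indeed, f is constant along the null direction of H through x*, so x* is not a strict local extremum.)

degen


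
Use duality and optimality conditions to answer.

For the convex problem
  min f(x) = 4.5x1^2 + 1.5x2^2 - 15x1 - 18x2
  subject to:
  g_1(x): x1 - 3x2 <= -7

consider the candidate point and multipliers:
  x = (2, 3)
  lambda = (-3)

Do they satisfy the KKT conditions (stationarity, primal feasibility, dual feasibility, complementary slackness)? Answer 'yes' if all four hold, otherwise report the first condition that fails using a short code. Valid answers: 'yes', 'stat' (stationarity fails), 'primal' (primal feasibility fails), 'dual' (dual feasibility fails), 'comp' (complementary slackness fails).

Gradient of f: grad f(x) = Q x + c = (3, -9)
Constraint values g_i(x) = a_i^T x - b_i:
  g_1((2, 3)) = 0
Stationarity residual: grad f(x) + sum_i lambda_i a_i = (0, 0)
  -> stationarity OK
Primal feasibility (all g_i <= 0): OK
Dual feasibility (all lambda_i >= 0): FAILS
Complementary slackness (lambda_i * g_i(x) = 0 for all i): OK

Verdict: the first failing condition is dual_feasibility -> dual.

dual


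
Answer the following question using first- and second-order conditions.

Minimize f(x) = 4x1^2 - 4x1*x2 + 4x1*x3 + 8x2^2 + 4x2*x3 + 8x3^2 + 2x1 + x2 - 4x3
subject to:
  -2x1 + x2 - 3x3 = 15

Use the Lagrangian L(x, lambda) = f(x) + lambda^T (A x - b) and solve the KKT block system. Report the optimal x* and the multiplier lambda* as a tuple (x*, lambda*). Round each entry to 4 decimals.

Form the Lagrangian:
  L(x, lambda) = (1/2) x^T Q x + c^T x + lambda^T (A x - b)
Stationarity (grad_x L = 0): Q x + c + A^T lambda = 0.
Primal feasibility: A x = b.

This gives the KKT block system:
  [ Q   A^T ] [ x     ]   [-c ]
  [ A    0  ] [ lambda ] = [ b ]

Solving the linear system:
  x*      = (-2.9706, 1.0074, -2.6838)
  lambda* = (-18.2647)
  f(x*)   = 139.886

x* = (-2.9706, 1.0074, -2.6838), lambda* = (-18.2647)


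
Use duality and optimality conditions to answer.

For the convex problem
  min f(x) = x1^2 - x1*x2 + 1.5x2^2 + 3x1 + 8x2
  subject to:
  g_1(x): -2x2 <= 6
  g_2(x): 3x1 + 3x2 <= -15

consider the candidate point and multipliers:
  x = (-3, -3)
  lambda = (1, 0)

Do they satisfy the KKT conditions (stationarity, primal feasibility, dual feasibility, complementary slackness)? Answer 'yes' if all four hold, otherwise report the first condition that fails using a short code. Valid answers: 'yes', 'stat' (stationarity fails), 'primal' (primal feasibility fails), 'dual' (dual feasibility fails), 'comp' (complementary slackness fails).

Gradient of f: grad f(x) = Q x + c = (0, 2)
Constraint values g_i(x) = a_i^T x - b_i:
  g_1((-3, -3)) = 0
  g_2((-3, -3)) = -3
Stationarity residual: grad f(x) + sum_i lambda_i a_i = (0, 0)
  -> stationarity OK
Primal feasibility (all g_i <= 0): OK
Dual feasibility (all lambda_i >= 0): OK
Complementary slackness (lambda_i * g_i(x) = 0 for all i): OK

Verdict: yes, KKT holds.

yes


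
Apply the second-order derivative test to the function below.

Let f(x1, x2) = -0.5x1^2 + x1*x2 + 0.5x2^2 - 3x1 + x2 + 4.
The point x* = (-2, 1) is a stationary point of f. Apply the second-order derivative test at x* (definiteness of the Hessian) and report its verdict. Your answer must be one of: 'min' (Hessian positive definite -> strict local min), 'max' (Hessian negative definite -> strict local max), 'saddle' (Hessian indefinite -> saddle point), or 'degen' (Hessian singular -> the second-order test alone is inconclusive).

Compute the Hessian H = grad^2 f:
  H = [[-1, 1], [1, 1]]
Verify stationarity: grad f(x*) = H x* + g = (0, 0).
Eigenvalues of H: -1.4142, 1.4142.
Eigenvalues have mixed signs, so H is indefinite -> x* is a saddle point.

saddle


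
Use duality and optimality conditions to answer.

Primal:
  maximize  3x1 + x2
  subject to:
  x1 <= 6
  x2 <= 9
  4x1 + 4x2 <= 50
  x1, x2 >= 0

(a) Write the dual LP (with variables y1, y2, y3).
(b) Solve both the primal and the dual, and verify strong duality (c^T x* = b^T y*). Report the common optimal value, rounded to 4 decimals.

The standard primal-dual pair for 'max c^T x s.t. A x <= b, x >= 0' is:
  Dual:  min b^T y  s.t.  A^T y >= c,  y >= 0.

So the dual LP is:
  minimize  6y1 + 9y2 + 50y3
  subject to:
    y1 + 4y3 >= 3
    y2 + 4y3 >= 1
    y1, y2, y3 >= 0

Solving the primal: x* = (6, 6.5).
  primal value c^T x* = 24.5.
Solving the dual: y* = (2, 0, 0.25).
  dual value b^T y* = 24.5.
Strong duality: c^T x* = b^T y*. Confirmed.

24.5


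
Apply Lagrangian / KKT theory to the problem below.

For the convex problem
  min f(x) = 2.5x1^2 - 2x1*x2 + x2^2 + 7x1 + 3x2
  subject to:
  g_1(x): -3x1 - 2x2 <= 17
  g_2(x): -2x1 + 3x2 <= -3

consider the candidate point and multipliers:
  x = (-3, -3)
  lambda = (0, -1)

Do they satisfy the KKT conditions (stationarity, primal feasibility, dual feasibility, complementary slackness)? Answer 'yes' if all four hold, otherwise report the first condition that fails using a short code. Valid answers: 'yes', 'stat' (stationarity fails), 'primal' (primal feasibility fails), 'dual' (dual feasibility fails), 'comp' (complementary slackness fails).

Gradient of f: grad f(x) = Q x + c = (-2, 3)
Constraint values g_i(x) = a_i^T x - b_i:
  g_1((-3, -3)) = -2
  g_2((-3, -3)) = 0
Stationarity residual: grad f(x) + sum_i lambda_i a_i = (0, 0)
  -> stationarity OK
Primal feasibility (all g_i <= 0): OK
Dual feasibility (all lambda_i >= 0): FAILS
Complementary slackness (lambda_i * g_i(x) = 0 for all i): OK

Verdict: the first failing condition is dual_feasibility -> dual.

dual


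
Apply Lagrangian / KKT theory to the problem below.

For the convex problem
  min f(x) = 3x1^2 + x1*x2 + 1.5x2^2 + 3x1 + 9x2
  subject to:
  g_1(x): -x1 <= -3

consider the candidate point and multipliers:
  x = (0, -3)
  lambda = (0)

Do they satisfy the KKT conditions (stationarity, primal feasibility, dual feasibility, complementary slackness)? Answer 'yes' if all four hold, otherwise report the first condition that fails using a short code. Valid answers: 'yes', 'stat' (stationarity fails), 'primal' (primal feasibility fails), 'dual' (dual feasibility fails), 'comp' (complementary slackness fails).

Gradient of f: grad f(x) = Q x + c = (0, 0)
Constraint values g_i(x) = a_i^T x - b_i:
  g_1((0, -3)) = 3
Stationarity residual: grad f(x) + sum_i lambda_i a_i = (0, 0)
  -> stationarity OK
Primal feasibility (all g_i <= 0): FAILS
Dual feasibility (all lambda_i >= 0): OK
Complementary slackness (lambda_i * g_i(x) = 0 for all i): OK

Verdict: the first failing condition is primal_feasibility -> primal.

primal


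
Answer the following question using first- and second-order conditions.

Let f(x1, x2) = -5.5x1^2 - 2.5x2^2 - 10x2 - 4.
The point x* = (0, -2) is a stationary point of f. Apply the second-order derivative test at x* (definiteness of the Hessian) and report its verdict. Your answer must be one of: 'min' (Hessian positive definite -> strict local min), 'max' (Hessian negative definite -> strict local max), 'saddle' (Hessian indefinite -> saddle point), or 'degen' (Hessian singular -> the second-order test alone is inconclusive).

Compute the Hessian H = grad^2 f:
  H = [[-11, 0], [0, -5]]
Verify stationarity: grad f(x*) = H x* + g = (0, 0).
Eigenvalues of H: -11, -5.
Both eigenvalues < 0, so H is negative definite -> x* is a strict local max.

max


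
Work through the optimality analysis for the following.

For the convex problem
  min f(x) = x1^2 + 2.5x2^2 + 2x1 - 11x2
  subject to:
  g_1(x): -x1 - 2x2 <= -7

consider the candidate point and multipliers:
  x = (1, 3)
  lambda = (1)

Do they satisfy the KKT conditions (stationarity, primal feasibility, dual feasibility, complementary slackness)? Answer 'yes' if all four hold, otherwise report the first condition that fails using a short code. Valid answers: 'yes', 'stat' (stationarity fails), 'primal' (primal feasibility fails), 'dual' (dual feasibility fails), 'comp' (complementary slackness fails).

Gradient of f: grad f(x) = Q x + c = (4, 4)
Constraint values g_i(x) = a_i^T x - b_i:
  g_1((1, 3)) = 0
Stationarity residual: grad f(x) + sum_i lambda_i a_i = (3, 2)
  -> stationarity FAILS
Primal feasibility (all g_i <= 0): OK
Dual feasibility (all lambda_i >= 0): OK
Complementary slackness (lambda_i * g_i(x) = 0 for all i): OK

Verdict: the first failing condition is stationarity -> stat.

stat


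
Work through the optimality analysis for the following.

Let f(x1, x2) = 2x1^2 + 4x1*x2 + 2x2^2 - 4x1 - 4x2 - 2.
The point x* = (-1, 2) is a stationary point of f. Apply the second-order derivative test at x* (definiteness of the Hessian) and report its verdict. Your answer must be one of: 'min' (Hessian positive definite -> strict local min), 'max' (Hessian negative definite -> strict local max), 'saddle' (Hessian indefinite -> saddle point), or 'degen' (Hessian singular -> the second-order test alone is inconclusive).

Compute the Hessian H = grad^2 f:
  H = [[4, 4], [4, 4]]
Verify stationarity: grad f(x*) = H x* + g = (0, 0).
Eigenvalues of H: 0, 8.
H has a zero eigenvalue (singular; positive semidefinite but not definite), so H is neither positive definite, negative definite, nor indefinite. The second-order test alone is inconclusive -> degen.
(Indeed, f is constant along the null direction of H through x*, so x* is not a strict local extremum.)

degen


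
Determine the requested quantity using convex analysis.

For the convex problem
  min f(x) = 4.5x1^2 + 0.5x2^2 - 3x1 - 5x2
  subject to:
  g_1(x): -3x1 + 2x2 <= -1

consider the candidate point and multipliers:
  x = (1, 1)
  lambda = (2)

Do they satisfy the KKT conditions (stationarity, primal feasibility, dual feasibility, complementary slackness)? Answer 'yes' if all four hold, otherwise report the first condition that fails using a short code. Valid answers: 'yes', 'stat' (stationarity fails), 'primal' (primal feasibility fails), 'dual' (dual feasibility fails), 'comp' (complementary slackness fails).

Gradient of f: grad f(x) = Q x + c = (6, -4)
Constraint values g_i(x) = a_i^T x - b_i:
  g_1((1, 1)) = 0
Stationarity residual: grad f(x) + sum_i lambda_i a_i = (0, 0)
  -> stationarity OK
Primal feasibility (all g_i <= 0): OK
Dual feasibility (all lambda_i >= 0): OK
Complementary slackness (lambda_i * g_i(x) = 0 for all i): OK

Verdict: yes, KKT holds.

yes


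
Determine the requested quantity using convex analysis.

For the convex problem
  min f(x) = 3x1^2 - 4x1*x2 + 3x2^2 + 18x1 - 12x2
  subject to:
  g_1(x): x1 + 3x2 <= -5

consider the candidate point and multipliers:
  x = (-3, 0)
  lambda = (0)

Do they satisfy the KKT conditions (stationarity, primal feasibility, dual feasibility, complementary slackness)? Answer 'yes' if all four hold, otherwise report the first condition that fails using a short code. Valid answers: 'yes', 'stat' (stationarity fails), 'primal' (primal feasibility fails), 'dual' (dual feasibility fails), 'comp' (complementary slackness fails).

Gradient of f: grad f(x) = Q x + c = (0, 0)
Constraint values g_i(x) = a_i^T x - b_i:
  g_1((-3, 0)) = 2
Stationarity residual: grad f(x) + sum_i lambda_i a_i = (0, 0)
  -> stationarity OK
Primal feasibility (all g_i <= 0): FAILS
Dual feasibility (all lambda_i >= 0): OK
Complementary slackness (lambda_i * g_i(x) = 0 for all i): OK

Verdict: the first failing condition is primal_feasibility -> primal.

primal


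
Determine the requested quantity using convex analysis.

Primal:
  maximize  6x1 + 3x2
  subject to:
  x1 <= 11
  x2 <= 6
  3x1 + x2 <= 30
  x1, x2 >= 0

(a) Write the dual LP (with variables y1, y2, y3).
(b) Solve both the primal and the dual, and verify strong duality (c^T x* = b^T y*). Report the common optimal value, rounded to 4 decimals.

The standard primal-dual pair for 'max c^T x s.t. A x <= b, x >= 0' is:
  Dual:  min b^T y  s.t.  A^T y >= c,  y >= 0.

So the dual LP is:
  minimize  11y1 + 6y2 + 30y3
  subject to:
    y1 + 3y3 >= 6
    y2 + y3 >= 3
    y1, y2, y3 >= 0

Solving the primal: x* = (8, 6).
  primal value c^T x* = 66.
Solving the dual: y* = (0, 1, 2).
  dual value b^T y* = 66.
Strong duality: c^T x* = b^T y*. Confirmed.

66


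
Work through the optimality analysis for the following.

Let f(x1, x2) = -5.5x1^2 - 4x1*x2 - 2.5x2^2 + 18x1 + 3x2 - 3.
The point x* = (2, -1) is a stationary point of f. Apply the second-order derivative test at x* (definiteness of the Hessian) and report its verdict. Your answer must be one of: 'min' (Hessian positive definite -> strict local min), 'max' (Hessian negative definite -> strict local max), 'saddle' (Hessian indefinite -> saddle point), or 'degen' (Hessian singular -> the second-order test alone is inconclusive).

Compute the Hessian H = grad^2 f:
  H = [[-11, -4], [-4, -5]]
Verify stationarity: grad f(x*) = H x* + g = (0, 0).
Eigenvalues of H: -13, -3.
Both eigenvalues < 0, so H is negative definite -> x* is a strict local max.

max


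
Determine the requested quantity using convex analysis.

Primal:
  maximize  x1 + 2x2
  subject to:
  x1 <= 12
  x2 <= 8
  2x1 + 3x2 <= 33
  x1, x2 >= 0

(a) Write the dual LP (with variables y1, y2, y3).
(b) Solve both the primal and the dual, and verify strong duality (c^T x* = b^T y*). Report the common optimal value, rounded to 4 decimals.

The standard primal-dual pair for 'max c^T x s.t. A x <= b, x >= 0' is:
  Dual:  min b^T y  s.t.  A^T y >= c,  y >= 0.

So the dual LP is:
  minimize  12y1 + 8y2 + 33y3
  subject to:
    y1 + 2y3 >= 1
    y2 + 3y3 >= 2
    y1, y2, y3 >= 0

Solving the primal: x* = (4.5, 8).
  primal value c^T x* = 20.5.
Solving the dual: y* = (0, 0.5, 0.5).
  dual value b^T y* = 20.5.
Strong duality: c^T x* = b^T y*. Confirmed.

20.5


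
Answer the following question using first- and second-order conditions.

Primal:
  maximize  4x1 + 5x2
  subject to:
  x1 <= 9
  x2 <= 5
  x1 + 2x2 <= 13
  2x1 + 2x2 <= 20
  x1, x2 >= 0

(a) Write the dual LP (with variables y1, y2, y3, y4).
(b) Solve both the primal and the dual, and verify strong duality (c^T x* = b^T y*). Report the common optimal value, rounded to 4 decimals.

The standard primal-dual pair for 'max c^T x s.t. A x <= b, x >= 0' is:
  Dual:  min b^T y  s.t.  A^T y >= c,  y >= 0.

So the dual LP is:
  minimize  9y1 + 5y2 + 13y3 + 20y4
  subject to:
    y1 + y3 + 2y4 >= 4
    y2 + 2y3 + 2y4 >= 5
    y1, y2, y3, y4 >= 0

Solving the primal: x* = (7, 3).
  primal value c^T x* = 43.
Solving the dual: y* = (0, 0, 1, 1.5).
  dual value b^T y* = 43.
Strong duality: c^T x* = b^T y*. Confirmed.

43


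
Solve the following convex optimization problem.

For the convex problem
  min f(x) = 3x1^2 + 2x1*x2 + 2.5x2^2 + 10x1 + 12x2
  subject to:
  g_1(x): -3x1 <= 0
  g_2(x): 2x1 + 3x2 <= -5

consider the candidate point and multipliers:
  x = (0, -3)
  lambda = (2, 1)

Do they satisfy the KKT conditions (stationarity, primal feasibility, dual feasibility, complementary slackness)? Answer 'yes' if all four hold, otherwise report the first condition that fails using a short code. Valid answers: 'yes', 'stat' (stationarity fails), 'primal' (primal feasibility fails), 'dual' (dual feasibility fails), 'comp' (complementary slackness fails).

Gradient of f: grad f(x) = Q x + c = (4, -3)
Constraint values g_i(x) = a_i^T x - b_i:
  g_1((0, -3)) = 0
  g_2((0, -3)) = -4
Stationarity residual: grad f(x) + sum_i lambda_i a_i = (0, 0)
  -> stationarity OK
Primal feasibility (all g_i <= 0): OK
Dual feasibility (all lambda_i >= 0): OK
Complementary slackness (lambda_i * g_i(x) = 0 for all i): FAILS

Verdict: the first failing condition is complementary_slackness -> comp.

comp


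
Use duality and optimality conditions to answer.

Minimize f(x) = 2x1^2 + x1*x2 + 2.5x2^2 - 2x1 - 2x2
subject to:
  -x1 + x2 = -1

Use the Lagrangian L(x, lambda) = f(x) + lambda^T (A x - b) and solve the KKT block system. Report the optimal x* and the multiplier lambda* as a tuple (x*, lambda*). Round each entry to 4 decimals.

Form the Lagrangian:
  L(x, lambda) = (1/2) x^T Q x + c^T x + lambda^T (A x - b)
Stationarity (grad_x L = 0): Q x + c + A^T lambda = 0.
Primal feasibility: A x = b.

This gives the KKT block system:
  [ Q   A^T ] [ x     ]   [-c ]
  [ A    0  ] [ lambda ] = [ b ]

Solving the linear system:
  x*      = (0.9091, -0.0909)
  lambda* = (1.5455)
  f(x*)   = -0.0455

x* = (0.9091, -0.0909), lambda* = (1.5455)


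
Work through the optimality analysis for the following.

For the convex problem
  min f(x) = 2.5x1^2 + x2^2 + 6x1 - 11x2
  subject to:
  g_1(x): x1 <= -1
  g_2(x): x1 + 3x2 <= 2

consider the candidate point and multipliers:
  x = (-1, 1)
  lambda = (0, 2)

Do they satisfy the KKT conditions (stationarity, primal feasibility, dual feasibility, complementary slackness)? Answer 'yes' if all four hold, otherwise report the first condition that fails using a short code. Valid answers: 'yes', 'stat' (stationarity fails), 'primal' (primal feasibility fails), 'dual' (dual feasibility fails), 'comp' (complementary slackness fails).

Gradient of f: grad f(x) = Q x + c = (1, -9)
Constraint values g_i(x) = a_i^T x - b_i:
  g_1((-1, 1)) = 0
  g_2((-1, 1)) = 0
Stationarity residual: grad f(x) + sum_i lambda_i a_i = (3, -3)
  -> stationarity FAILS
Primal feasibility (all g_i <= 0): OK
Dual feasibility (all lambda_i >= 0): OK
Complementary slackness (lambda_i * g_i(x) = 0 for all i): OK

Verdict: the first failing condition is stationarity -> stat.

stat


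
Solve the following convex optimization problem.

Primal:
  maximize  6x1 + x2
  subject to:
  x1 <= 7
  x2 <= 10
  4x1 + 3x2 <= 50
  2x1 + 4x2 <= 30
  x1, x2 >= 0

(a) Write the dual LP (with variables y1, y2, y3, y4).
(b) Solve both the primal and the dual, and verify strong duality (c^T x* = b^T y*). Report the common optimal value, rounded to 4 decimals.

The standard primal-dual pair for 'max c^T x s.t. A x <= b, x >= 0' is:
  Dual:  min b^T y  s.t.  A^T y >= c,  y >= 0.

So the dual LP is:
  minimize  7y1 + 10y2 + 50y3 + 30y4
  subject to:
    y1 + 4y3 + 2y4 >= 6
    y2 + 3y3 + 4y4 >= 1
    y1, y2, y3, y4 >= 0

Solving the primal: x* = (7, 4).
  primal value c^T x* = 46.
Solving the dual: y* = (5.5, 0, 0, 0.25).
  dual value b^T y* = 46.
Strong duality: c^T x* = b^T y*. Confirmed.

46


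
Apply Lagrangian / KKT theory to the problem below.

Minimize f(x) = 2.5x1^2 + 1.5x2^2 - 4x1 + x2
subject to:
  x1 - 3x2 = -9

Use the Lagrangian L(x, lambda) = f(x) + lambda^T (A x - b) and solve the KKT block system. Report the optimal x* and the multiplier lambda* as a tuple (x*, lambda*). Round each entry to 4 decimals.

Form the Lagrangian:
  L(x, lambda) = (1/2) x^T Q x + c^T x + lambda^T (A x - b)
Stationarity (grad_x L = 0): Q x + c + A^T lambda = 0.
Primal feasibility: A x = b.

This gives the KKT block system:
  [ Q   A^T ] [ x     ]   [-c ]
  [ A    0  ] [ lambda ] = [ b ]

Solving the linear system:
  x*      = (0.125, 3.0417)
  lambda* = (3.375)
  f(x*)   = 16.4583

x* = (0.125, 3.0417), lambda* = (3.375)


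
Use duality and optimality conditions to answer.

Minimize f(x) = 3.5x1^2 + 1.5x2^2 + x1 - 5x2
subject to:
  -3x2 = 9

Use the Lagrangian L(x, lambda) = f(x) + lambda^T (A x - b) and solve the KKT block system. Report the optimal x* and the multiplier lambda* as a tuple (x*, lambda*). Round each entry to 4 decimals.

Form the Lagrangian:
  L(x, lambda) = (1/2) x^T Q x + c^T x + lambda^T (A x - b)
Stationarity (grad_x L = 0): Q x + c + A^T lambda = 0.
Primal feasibility: A x = b.

This gives the KKT block system:
  [ Q   A^T ] [ x     ]   [-c ]
  [ A    0  ] [ lambda ] = [ b ]

Solving the linear system:
  x*      = (-0.1429, -3)
  lambda* = (-4.6667)
  f(x*)   = 28.4286

x* = (-0.1429, -3), lambda* = (-4.6667)


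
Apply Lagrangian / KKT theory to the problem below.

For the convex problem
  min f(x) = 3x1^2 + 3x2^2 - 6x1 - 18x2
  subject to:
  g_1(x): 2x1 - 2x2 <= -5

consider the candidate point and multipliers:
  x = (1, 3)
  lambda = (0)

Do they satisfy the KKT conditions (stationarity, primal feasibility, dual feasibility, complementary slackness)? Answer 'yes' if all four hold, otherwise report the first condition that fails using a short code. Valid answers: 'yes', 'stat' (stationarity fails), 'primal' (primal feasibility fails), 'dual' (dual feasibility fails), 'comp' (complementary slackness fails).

Gradient of f: grad f(x) = Q x + c = (0, 0)
Constraint values g_i(x) = a_i^T x - b_i:
  g_1((1, 3)) = 1
Stationarity residual: grad f(x) + sum_i lambda_i a_i = (0, 0)
  -> stationarity OK
Primal feasibility (all g_i <= 0): FAILS
Dual feasibility (all lambda_i >= 0): OK
Complementary slackness (lambda_i * g_i(x) = 0 for all i): OK

Verdict: the first failing condition is primal_feasibility -> primal.

primal


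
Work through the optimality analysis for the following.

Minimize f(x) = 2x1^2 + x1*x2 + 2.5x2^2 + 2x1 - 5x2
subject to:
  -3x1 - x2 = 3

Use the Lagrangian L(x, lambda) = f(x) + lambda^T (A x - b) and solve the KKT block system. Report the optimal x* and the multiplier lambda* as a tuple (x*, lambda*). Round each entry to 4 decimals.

Form the Lagrangian:
  L(x, lambda) = (1/2) x^T Q x + c^T x + lambda^T (A x - b)
Stationarity (grad_x L = 0): Q x + c + A^T lambda = 0.
Primal feasibility: A x = b.

This gives the KKT block system:
  [ Q   A^T ] [ x     ]   [-c ]
  [ A    0  ] [ lambda ] = [ b ]

Solving the linear system:
  x*      = (-1.3721, 1.1163)
  lambda* = (-0.7907)
  f(x*)   = -2.9767

x* = (-1.3721, 1.1163), lambda* = (-0.7907)


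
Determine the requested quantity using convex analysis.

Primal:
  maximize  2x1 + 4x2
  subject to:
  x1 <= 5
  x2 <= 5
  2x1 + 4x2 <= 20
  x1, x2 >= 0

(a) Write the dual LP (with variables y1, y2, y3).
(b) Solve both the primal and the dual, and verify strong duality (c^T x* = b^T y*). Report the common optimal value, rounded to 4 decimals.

The standard primal-dual pair for 'max c^T x s.t. A x <= b, x >= 0' is:
  Dual:  min b^T y  s.t.  A^T y >= c,  y >= 0.

So the dual LP is:
  minimize  5y1 + 5y2 + 20y3
  subject to:
    y1 + 2y3 >= 2
    y2 + 4y3 >= 4
    y1, y2, y3 >= 0

Solving the primal: x* = (0, 5).
  primal value c^T x* = 20.
Solving the dual: y* = (0, 0, 1).
  dual value b^T y* = 20.
Strong duality: c^T x* = b^T y*. Confirmed.

20


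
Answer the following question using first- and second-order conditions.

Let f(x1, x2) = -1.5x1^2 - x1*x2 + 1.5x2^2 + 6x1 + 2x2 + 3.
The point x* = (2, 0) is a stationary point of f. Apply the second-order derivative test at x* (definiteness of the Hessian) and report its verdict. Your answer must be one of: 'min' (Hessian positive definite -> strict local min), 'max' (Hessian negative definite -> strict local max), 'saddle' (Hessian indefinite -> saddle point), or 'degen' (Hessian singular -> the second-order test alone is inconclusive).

Compute the Hessian H = grad^2 f:
  H = [[-3, -1], [-1, 3]]
Verify stationarity: grad f(x*) = H x* + g = (0, 0).
Eigenvalues of H: -3.1623, 3.1623.
Eigenvalues have mixed signs, so H is indefinite -> x* is a saddle point.

saddle


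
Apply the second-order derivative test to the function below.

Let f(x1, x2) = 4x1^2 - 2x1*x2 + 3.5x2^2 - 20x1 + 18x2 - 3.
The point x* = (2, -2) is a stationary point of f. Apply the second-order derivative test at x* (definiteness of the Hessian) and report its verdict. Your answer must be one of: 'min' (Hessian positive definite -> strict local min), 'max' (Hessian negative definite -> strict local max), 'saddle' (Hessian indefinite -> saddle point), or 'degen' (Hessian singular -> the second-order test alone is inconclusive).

Compute the Hessian H = grad^2 f:
  H = [[8, -2], [-2, 7]]
Verify stationarity: grad f(x*) = H x* + g = (0, 0).
Eigenvalues of H: 5.4384, 9.5616.
Both eigenvalues > 0, so H is positive definite -> x* is a strict local min.

min


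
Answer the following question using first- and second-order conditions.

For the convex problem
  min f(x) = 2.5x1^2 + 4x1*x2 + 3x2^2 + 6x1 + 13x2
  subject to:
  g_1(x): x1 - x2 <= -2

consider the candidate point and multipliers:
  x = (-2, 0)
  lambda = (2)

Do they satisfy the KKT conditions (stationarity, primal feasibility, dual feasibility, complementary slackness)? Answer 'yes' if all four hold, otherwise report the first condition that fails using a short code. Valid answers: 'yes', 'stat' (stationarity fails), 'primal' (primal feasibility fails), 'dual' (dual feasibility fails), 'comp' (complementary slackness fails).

Gradient of f: grad f(x) = Q x + c = (-4, 5)
Constraint values g_i(x) = a_i^T x - b_i:
  g_1((-2, 0)) = 0
Stationarity residual: grad f(x) + sum_i lambda_i a_i = (-2, 3)
  -> stationarity FAILS
Primal feasibility (all g_i <= 0): OK
Dual feasibility (all lambda_i >= 0): OK
Complementary slackness (lambda_i * g_i(x) = 0 for all i): OK

Verdict: the first failing condition is stationarity -> stat.

stat


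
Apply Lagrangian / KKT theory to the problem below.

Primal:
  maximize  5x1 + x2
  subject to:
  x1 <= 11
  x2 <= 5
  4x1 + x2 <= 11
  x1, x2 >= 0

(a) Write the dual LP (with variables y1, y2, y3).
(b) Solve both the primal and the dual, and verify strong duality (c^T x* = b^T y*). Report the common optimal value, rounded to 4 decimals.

The standard primal-dual pair for 'max c^T x s.t. A x <= b, x >= 0' is:
  Dual:  min b^T y  s.t.  A^T y >= c,  y >= 0.

So the dual LP is:
  minimize  11y1 + 5y2 + 11y3
  subject to:
    y1 + 4y3 >= 5
    y2 + y3 >= 1
    y1, y2, y3 >= 0

Solving the primal: x* = (2.75, 0).
  primal value c^T x* = 13.75.
Solving the dual: y* = (0, 0, 1.25).
  dual value b^T y* = 13.75.
Strong duality: c^T x* = b^T y*. Confirmed.

13.75


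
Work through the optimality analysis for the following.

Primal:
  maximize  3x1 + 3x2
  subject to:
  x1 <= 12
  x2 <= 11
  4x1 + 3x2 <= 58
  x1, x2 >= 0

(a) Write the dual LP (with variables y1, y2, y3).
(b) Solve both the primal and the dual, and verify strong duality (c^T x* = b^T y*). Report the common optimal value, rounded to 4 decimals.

The standard primal-dual pair for 'max c^T x s.t. A x <= b, x >= 0' is:
  Dual:  min b^T y  s.t.  A^T y >= c,  y >= 0.

So the dual LP is:
  minimize  12y1 + 11y2 + 58y3
  subject to:
    y1 + 4y3 >= 3
    y2 + 3y3 >= 3
    y1, y2, y3 >= 0

Solving the primal: x* = (6.25, 11).
  primal value c^T x* = 51.75.
Solving the dual: y* = (0, 0.75, 0.75).
  dual value b^T y* = 51.75.
Strong duality: c^T x* = b^T y*. Confirmed.

51.75


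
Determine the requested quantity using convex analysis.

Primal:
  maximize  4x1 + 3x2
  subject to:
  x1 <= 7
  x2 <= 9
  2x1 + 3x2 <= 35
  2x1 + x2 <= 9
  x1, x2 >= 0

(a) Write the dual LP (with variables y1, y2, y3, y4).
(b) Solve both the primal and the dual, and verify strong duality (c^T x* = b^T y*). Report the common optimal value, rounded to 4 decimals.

The standard primal-dual pair for 'max c^T x s.t. A x <= b, x >= 0' is:
  Dual:  min b^T y  s.t.  A^T y >= c,  y >= 0.

So the dual LP is:
  minimize  7y1 + 9y2 + 35y3 + 9y4
  subject to:
    y1 + 2y3 + 2y4 >= 4
    y2 + 3y3 + y4 >= 3
    y1, y2, y3, y4 >= 0

Solving the primal: x* = (0, 9).
  primal value c^T x* = 27.
Solving the dual: y* = (0, 1, 0, 2).
  dual value b^T y* = 27.
Strong duality: c^T x* = b^T y*. Confirmed.

27


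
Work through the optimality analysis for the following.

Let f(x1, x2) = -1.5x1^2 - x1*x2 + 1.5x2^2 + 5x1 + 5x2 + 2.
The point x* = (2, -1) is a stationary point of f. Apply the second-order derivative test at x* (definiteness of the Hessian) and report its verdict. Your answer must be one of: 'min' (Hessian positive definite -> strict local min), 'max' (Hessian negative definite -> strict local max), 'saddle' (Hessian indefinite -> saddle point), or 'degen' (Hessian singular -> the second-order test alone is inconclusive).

Compute the Hessian H = grad^2 f:
  H = [[-3, -1], [-1, 3]]
Verify stationarity: grad f(x*) = H x* + g = (0, 0).
Eigenvalues of H: -3.1623, 3.1623.
Eigenvalues have mixed signs, so H is indefinite -> x* is a saddle point.

saddle


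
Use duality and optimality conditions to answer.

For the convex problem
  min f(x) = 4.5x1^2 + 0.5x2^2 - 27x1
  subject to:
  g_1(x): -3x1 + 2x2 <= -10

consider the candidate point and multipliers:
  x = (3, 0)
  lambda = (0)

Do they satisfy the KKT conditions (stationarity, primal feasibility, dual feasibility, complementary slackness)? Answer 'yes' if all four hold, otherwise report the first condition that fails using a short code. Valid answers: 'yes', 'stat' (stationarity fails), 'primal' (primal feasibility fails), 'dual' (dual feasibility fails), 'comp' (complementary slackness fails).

Gradient of f: grad f(x) = Q x + c = (0, 0)
Constraint values g_i(x) = a_i^T x - b_i:
  g_1((3, 0)) = 1
Stationarity residual: grad f(x) + sum_i lambda_i a_i = (0, 0)
  -> stationarity OK
Primal feasibility (all g_i <= 0): FAILS
Dual feasibility (all lambda_i >= 0): OK
Complementary slackness (lambda_i * g_i(x) = 0 for all i): OK

Verdict: the first failing condition is primal_feasibility -> primal.

primal


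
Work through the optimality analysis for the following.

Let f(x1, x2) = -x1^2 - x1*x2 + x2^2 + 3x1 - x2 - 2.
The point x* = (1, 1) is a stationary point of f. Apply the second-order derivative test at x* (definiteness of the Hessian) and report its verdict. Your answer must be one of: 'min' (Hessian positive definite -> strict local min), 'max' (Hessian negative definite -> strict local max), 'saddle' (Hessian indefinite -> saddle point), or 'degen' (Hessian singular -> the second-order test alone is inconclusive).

Compute the Hessian H = grad^2 f:
  H = [[-2, -1], [-1, 2]]
Verify stationarity: grad f(x*) = H x* + g = (0, 0).
Eigenvalues of H: -2.2361, 2.2361.
Eigenvalues have mixed signs, so H is indefinite -> x* is a saddle point.

saddle


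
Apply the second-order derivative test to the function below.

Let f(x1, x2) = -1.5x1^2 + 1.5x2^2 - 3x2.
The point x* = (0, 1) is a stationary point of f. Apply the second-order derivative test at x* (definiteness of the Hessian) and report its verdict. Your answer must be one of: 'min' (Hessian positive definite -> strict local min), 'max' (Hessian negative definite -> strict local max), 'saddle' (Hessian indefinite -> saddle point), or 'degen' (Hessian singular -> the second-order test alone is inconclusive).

Compute the Hessian H = grad^2 f:
  H = [[-3, 0], [0, 3]]
Verify stationarity: grad f(x*) = H x* + g = (0, 0).
Eigenvalues of H: -3, 3.
Eigenvalues have mixed signs, so H is indefinite -> x* is a saddle point.

saddle


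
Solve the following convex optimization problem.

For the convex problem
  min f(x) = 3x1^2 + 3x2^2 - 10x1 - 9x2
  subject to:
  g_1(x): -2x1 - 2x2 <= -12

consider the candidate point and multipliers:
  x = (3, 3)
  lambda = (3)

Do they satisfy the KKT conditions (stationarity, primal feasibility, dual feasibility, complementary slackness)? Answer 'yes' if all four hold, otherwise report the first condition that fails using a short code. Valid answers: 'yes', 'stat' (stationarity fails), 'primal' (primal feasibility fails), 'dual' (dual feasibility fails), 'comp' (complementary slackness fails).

Gradient of f: grad f(x) = Q x + c = (8, 9)
Constraint values g_i(x) = a_i^T x - b_i:
  g_1((3, 3)) = 0
Stationarity residual: grad f(x) + sum_i lambda_i a_i = (2, 3)
  -> stationarity FAILS
Primal feasibility (all g_i <= 0): OK
Dual feasibility (all lambda_i >= 0): OK
Complementary slackness (lambda_i * g_i(x) = 0 for all i): OK

Verdict: the first failing condition is stationarity -> stat.

stat


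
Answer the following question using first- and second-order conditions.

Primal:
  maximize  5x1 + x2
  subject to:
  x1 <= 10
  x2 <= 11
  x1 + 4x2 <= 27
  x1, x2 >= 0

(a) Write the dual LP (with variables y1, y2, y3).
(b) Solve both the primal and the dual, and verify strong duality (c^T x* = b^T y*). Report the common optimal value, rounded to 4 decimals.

The standard primal-dual pair for 'max c^T x s.t. A x <= b, x >= 0' is:
  Dual:  min b^T y  s.t.  A^T y >= c,  y >= 0.

So the dual LP is:
  minimize  10y1 + 11y2 + 27y3
  subject to:
    y1 + y3 >= 5
    y2 + 4y3 >= 1
    y1, y2, y3 >= 0

Solving the primal: x* = (10, 4.25).
  primal value c^T x* = 54.25.
Solving the dual: y* = (4.75, 0, 0.25).
  dual value b^T y* = 54.25.
Strong duality: c^T x* = b^T y*. Confirmed.

54.25


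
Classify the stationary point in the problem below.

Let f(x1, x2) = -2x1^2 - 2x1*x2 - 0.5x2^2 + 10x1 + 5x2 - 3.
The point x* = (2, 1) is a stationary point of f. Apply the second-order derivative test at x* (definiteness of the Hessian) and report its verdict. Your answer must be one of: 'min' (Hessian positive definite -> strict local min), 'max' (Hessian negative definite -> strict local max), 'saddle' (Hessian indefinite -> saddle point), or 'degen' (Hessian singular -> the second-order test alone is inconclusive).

Compute the Hessian H = grad^2 f:
  H = [[-4, -2], [-2, -1]]
Verify stationarity: grad f(x*) = H x* + g = (0, 0).
Eigenvalues of H: -5, 0.
H has a zero eigenvalue (singular; negative semidefinite but not definite), so H is neither positive definite, negative definite, nor indefinite. The second-order test alone is inconclusive -> degen.
(Indeed, f is constant along the null direction of H through x*, so x* is not a strict local extremum.)

degen


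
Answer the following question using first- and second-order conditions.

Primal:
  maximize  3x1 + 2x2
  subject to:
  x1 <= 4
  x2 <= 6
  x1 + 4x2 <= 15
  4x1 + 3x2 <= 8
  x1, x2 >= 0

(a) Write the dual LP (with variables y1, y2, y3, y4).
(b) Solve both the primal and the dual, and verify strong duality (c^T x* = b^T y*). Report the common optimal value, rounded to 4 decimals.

The standard primal-dual pair for 'max c^T x s.t. A x <= b, x >= 0' is:
  Dual:  min b^T y  s.t.  A^T y >= c,  y >= 0.

So the dual LP is:
  minimize  4y1 + 6y2 + 15y3 + 8y4
  subject to:
    y1 + y3 + 4y4 >= 3
    y2 + 4y3 + 3y4 >= 2
    y1, y2, y3, y4 >= 0

Solving the primal: x* = (2, 0).
  primal value c^T x* = 6.
Solving the dual: y* = (0, 0, 0, 0.75).
  dual value b^T y* = 6.
Strong duality: c^T x* = b^T y*. Confirmed.

6


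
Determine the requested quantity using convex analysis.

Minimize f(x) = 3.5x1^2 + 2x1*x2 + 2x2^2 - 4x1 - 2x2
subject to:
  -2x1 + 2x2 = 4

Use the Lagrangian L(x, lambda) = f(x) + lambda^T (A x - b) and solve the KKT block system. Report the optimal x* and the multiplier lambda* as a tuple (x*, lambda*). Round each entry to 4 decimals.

Form the Lagrangian:
  L(x, lambda) = (1/2) x^T Q x + c^T x + lambda^T (A x - b)
Stationarity (grad_x L = 0): Q x + c + A^T lambda = 0.
Primal feasibility: A x = b.

This gives the KKT block system:
  [ Q   A^T ] [ x     ]   [-c ]
  [ A    0  ] [ lambda ] = [ b ]

Solving the linear system:
  x*      = (-0.4, 1.6)
  lambda* = (-1.8)
  f(x*)   = 2.8

x* = (-0.4, 1.6), lambda* = (-1.8)


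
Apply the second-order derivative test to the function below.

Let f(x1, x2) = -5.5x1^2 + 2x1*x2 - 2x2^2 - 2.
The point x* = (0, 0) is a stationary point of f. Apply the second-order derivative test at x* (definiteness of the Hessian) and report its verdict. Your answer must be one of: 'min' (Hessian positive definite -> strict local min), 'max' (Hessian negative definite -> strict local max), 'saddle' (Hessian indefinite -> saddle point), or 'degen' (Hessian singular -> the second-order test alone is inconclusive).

Compute the Hessian H = grad^2 f:
  H = [[-11, 2], [2, -4]]
Verify stationarity: grad f(x*) = H x* + g = (0, 0).
Eigenvalues of H: -11.5311, -3.4689.
Both eigenvalues < 0, so H is negative definite -> x* is a strict local max.

max


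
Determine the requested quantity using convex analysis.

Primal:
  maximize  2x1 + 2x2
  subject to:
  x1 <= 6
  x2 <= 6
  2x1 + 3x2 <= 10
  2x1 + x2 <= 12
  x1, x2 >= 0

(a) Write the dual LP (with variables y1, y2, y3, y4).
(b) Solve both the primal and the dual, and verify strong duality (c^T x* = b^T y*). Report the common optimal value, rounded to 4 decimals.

The standard primal-dual pair for 'max c^T x s.t. A x <= b, x >= 0' is:
  Dual:  min b^T y  s.t.  A^T y >= c,  y >= 0.

So the dual LP is:
  minimize  6y1 + 6y2 + 10y3 + 12y4
  subject to:
    y1 + 2y3 + 2y4 >= 2
    y2 + 3y3 + y4 >= 2
    y1, y2, y3, y4 >= 0

Solving the primal: x* = (5, 0).
  primal value c^T x* = 10.
Solving the dual: y* = (0, 0, 1, 0).
  dual value b^T y* = 10.
Strong duality: c^T x* = b^T y*. Confirmed.

10
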